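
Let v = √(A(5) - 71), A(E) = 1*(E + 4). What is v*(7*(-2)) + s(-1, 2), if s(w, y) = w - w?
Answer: -14*I*√62 ≈ -110.24*I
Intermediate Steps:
A(E) = 4 + E (A(E) = 1*(4 + E) = 4 + E)
v = I*√62 (v = √((4 + 5) - 71) = √(9 - 71) = √(-62) = I*√62 ≈ 7.874*I)
s(w, y) = 0
v*(7*(-2)) + s(-1, 2) = (I*√62)*(7*(-2)) + 0 = (I*√62)*(-14) + 0 = -14*I*√62 + 0 = -14*I*√62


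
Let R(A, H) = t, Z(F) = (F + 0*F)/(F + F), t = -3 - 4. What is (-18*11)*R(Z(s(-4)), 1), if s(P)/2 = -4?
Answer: 1386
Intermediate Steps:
s(P) = -8 (s(P) = 2*(-4) = -8)
t = -7
Z(F) = ½ (Z(F) = (F + 0)/((2*F)) = F*(1/(2*F)) = ½)
R(A, H) = -7
(-18*11)*R(Z(s(-4)), 1) = -18*11*(-7) = -198*(-7) = 1386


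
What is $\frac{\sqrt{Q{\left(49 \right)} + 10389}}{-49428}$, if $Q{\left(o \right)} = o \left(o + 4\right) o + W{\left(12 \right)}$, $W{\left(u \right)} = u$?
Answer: $- \frac{\sqrt{137654}}{49428} \approx -0.0075062$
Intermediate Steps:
$Q{\left(o \right)} = 12 + o^{2} \left(4 + o\right)$ ($Q{\left(o \right)} = o \left(o + 4\right) o + 12 = o \left(4 + o\right) o + 12 = o^{2} \left(4 + o\right) + 12 = 12 + o^{2} \left(4 + o\right)$)
$\frac{\sqrt{Q{\left(49 \right)} + 10389}}{-49428} = \frac{\sqrt{\left(12 + 49^{3} + 4 \cdot 49^{2}\right) + 10389}}{-49428} = \sqrt{\left(12 + 117649 + 4 \cdot 2401\right) + 10389} \left(- \frac{1}{49428}\right) = \sqrt{\left(12 + 117649 + 9604\right) + 10389} \left(- \frac{1}{49428}\right) = \sqrt{127265 + 10389} \left(- \frac{1}{49428}\right) = \sqrt{137654} \left(- \frac{1}{49428}\right) = - \frac{\sqrt{137654}}{49428}$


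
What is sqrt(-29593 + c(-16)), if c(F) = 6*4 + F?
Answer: I*sqrt(29585) ≈ 172.0*I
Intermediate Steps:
c(F) = 24 + F
sqrt(-29593 + c(-16)) = sqrt(-29593 + (24 - 16)) = sqrt(-29593 + 8) = sqrt(-29585) = I*sqrt(29585)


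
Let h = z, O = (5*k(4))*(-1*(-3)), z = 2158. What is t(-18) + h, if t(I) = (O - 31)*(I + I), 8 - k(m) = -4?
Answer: -3206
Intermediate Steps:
k(m) = 12 (k(m) = 8 - 1*(-4) = 8 + 4 = 12)
O = 180 (O = (5*12)*(-1*(-3)) = 60*3 = 180)
h = 2158
t(I) = 298*I (t(I) = (180 - 31)*(I + I) = 149*(2*I) = 298*I)
t(-18) + h = 298*(-18) + 2158 = -5364 + 2158 = -3206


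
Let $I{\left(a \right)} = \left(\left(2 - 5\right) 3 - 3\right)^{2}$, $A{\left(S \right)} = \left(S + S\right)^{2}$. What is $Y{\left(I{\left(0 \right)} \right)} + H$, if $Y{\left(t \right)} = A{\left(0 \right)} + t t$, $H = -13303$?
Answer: $7433$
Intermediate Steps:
$A{\left(S \right)} = 4 S^{2}$ ($A{\left(S \right)} = \left(2 S\right)^{2} = 4 S^{2}$)
$I{\left(a \right)} = 144$ ($I{\left(a \right)} = \left(\left(-3\right) 3 - 3\right)^{2} = \left(-9 - 3\right)^{2} = \left(-12\right)^{2} = 144$)
$Y{\left(t \right)} = t^{2}$ ($Y{\left(t \right)} = 4 \cdot 0^{2} + t t = 4 \cdot 0 + t^{2} = 0 + t^{2} = t^{2}$)
$Y{\left(I{\left(0 \right)} \right)} + H = 144^{2} - 13303 = 20736 - 13303 = 7433$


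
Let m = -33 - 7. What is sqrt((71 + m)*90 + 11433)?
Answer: sqrt(14223) ≈ 119.26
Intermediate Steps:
m = -40
sqrt((71 + m)*90 + 11433) = sqrt((71 - 40)*90 + 11433) = sqrt(31*90 + 11433) = sqrt(2790 + 11433) = sqrt(14223)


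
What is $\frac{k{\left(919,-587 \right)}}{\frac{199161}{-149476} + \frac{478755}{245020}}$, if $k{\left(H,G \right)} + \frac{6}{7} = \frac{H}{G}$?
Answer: $- \frac{4557474847145}{1169213595543} \approx -3.8979$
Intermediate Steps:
$k{\left(H,G \right)} = - \frac{6}{7} + \frac{H}{G}$
$\frac{k{\left(919,-587 \right)}}{\frac{199161}{-149476} + \frac{478755}{245020}} = \frac{- \frac{6}{7} + \frac{919}{-587}}{\frac{199161}{-149476} + \frac{478755}{245020}} = \frac{- \frac{6}{7} + 919 \left(- \frac{1}{587}\right)}{199161 \left(- \frac{1}{149476}\right) + 478755 \cdot \frac{1}{245020}} = \frac{- \frac{6}{7} - \frac{919}{587}}{- \frac{199161}{149476} + \frac{95751}{49004}} = - \frac{9955}{4109 \cdot \frac{284549427}{457807619}} = \left(- \frac{9955}{4109}\right) \frac{457807619}{284549427} = - \frac{4557474847145}{1169213595543}$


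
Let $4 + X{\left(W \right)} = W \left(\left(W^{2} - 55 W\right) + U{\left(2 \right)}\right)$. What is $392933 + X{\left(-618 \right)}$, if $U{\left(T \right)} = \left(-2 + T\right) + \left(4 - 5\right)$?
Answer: $-256641305$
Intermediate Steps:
$U{\left(T \right)} = -3 + T$ ($U{\left(T \right)} = \left(-2 + T\right) - 1 = -3 + T$)
$X{\left(W \right)} = -4 + W \left(-1 + W^{2} - 55 W\right)$ ($X{\left(W \right)} = -4 + W \left(\left(W^{2} - 55 W\right) + \left(-3 + 2\right)\right) = -4 + W \left(\left(W^{2} - 55 W\right) - 1\right) = -4 + W \left(-1 + W^{2} - 55 W\right)$)
$392933 + X{\left(-618 \right)} = 392933 - \left(-614 + 21005820 + 236029032\right) = 392933 - 257034238 = -256641305$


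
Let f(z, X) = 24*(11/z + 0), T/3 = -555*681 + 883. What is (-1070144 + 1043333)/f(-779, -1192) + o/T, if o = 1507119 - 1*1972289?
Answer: 246108738229/3110844 ≈ 79113.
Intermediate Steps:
T = -1131216 (T = 3*(-555*681 + 883) = 3*(-377955 + 883) = 3*(-377072) = -1131216)
o = -465170 (o = 1507119 - 1972289 = -465170)
f(z, X) = 264/z (f(z, X) = 24*(11/z) = 264/z)
(-1070144 + 1043333)/f(-779, -1192) + o/T = (-1070144 + 1043333)/((264/(-779))) - 465170/(-1131216) = -26811/(264*(-1/779)) - 465170*(-1/1131216) = -26811/(-264/779) + 232585/565608 = -26811*(-779/264) + 232585/565608 = 6961923/88 + 232585/565608 = 246108738229/3110844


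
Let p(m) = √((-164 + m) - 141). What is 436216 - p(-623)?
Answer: 436216 - 4*I*√58 ≈ 4.3622e+5 - 30.463*I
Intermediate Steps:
p(m) = √(-305 + m)
436216 - p(-623) = 436216 - √(-305 - 623) = 436216 - √(-928) = 436216 - 4*I*√58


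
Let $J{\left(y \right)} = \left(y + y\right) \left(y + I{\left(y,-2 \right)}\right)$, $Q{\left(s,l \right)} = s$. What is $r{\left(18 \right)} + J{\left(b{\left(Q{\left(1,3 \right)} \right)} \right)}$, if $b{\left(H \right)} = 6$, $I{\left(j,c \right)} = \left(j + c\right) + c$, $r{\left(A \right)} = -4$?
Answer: $92$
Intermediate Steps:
$I{\left(j,c \right)} = j + 2 c$ ($I{\left(j,c \right)} = \left(c + j\right) + c = j + 2 c$)
$J{\left(y \right)} = 2 y \left(-4 + 2 y\right)$ ($J{\left(y \right)} = \left(y + y\right) \left(y + \left(y + 2 \left(-2\right)\right)\right) = 2 y \left(y + \left(y - 4\right)\right) = 2 y \left(y + \left(-4 + y\right)\right) = 2 y \left(-4 + 2 y\right)$)
$r{\left(18 \right)} + J{\left(b{\left(Q{\left(1,3 \right)} \right)} \right)} = -4 + 4 \cdot 6 \left(-2 + 6\right) = -4 + 4 \cdot 6 \cdot 4 = -4 + 96 = 92$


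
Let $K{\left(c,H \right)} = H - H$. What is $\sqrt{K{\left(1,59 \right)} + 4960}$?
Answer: $4 \sqrt{310} \approx 70.427$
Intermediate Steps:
$K{\left(c,H \right)} = 0$
$\sqrt{K{\left(1,59 \right)} + 4960} = \sqrt{0 + 4960} = \sqrt{4960} = 4 \sqrt{310}$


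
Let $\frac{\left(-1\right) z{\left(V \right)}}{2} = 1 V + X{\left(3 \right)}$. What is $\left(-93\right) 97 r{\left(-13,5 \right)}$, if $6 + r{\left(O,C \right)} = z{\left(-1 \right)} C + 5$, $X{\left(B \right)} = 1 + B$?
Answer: $279651$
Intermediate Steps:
$z{\left(V \right)} = -8 - 2 V$ ($z{\left(V \right)} = - 2 \left(1 V + \left(1 + 3\right)\right) = - 2 \left(V + 4\right) = - 2 \left(4 + V\right) = -8 - 2 V$)
$r{\left(O,C \right)} = -1 - 6 C$ ($r{\left(O,C \right)} = -6 + \left(\left(-8 - -2\right) C + 5\right) = -6 + \left(\left(-8 + 2\right) C + 5\right) = -6 - \left(-5 + 6 C\right) = -1 - 6 C$)
$\left(-93\right) 97 r{\left(-13,5 \right)} = \left(-93\right) 97 \left(-1 - 30\right) = - 9021 \left(-1 - 30\right) = \left(-9021\right) \left(-31\right) = 279651$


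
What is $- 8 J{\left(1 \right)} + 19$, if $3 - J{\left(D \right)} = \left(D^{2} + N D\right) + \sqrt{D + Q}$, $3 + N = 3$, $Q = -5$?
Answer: $3 + 16 i \approx 3.0 + 16.0 i$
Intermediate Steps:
$N = 0$ ($N = -3 + 3 = 0$)
$J{\left(D \right)} = 3 - D^{2} - \sqrt{-5 + D}$ ($J{\left(D \right)} = 3 - \left(\left(D^{2} + 0 D\right) + \sqrt{D - 5}\right) = 3 - \left(\left(D^{2} + 0\right) + \sqrt{-5 + D}\right) = 3 - \left(D^{2} + \sqrt{-5 + D}\right) = 3 - D^{2} - \sqrt{-5 + D}$)
$- 8 J{\left(1 \right)} + 19 = - 8 \left(3 - 1^{2} - \sqrt{-5 + 1}\right) + 19 = - 8 \left(3 - 1 - \sqrt{-4}\right) + 19 = - 8 \left(3 - 1 - 2 i\right) + 19 = - 8 \left(2 - 2 i\right) + 19 = \left(-16 + 16 i\right) + 19 = 3 + 16 i$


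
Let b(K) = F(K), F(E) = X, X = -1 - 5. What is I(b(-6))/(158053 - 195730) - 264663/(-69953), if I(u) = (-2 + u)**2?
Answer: 9967230859/2635619181 ≈ 3.7817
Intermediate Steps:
X = -6
F(E) = -6
b(K) = -6
I(b(-6))/(158053 - 195730) - 264663/(-69953) = (-2 - 6)**2/(158053 - 195730) - 264663/(-69953) = (-8)**2/(-37677) - 264663*(-1/69953) = 64*(-1/37677) + 264663/69953 = -64/37677 + 264663/69953 = 9967230859/2635619181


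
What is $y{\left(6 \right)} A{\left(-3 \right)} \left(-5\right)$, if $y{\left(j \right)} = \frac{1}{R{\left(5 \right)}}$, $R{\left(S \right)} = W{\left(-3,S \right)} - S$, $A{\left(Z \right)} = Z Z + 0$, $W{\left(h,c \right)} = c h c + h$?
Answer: $\frac{45}{83} \approx 0.54217$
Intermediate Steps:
$W{\left(h,c \right)} = h + h c^{2}$ ($W{\left(h,c \right)} = h c^{2} + h = h + h c^{2}$)
$A{\left(Z \right)} = Z^{2}$ ($A{\left(Z \right)} = Z^{2} + 0 = Z^{2}$)
$R{\left(S \right)} = -3 - S - 3 S^{2}$ ($R{\left(S \right)} = - 3 \left(1 + S^{2}\right) - S = \left(-3 - 3 S^{2}\right) - S = -3 - S - 3 S^{2}$)
$y{\left(j \right)} = - \frac{1}{83}$ ($y{\left(j \right)} = \frac{1}{-3 - 5 - 3 \cdot 5^{2}} = \frac{1}{-3 - 5 - 75} = \frac{1}{-83} = - \frac{1}{83}$)
$y{\left(6 \right)} A{\left(-3 \right)} \left(-5\right) = - \frac{\left(-3\right)^{2} \left(-5\right)}{83} = - \frac{9 \left(-5\right)}{83} = \left(- \frac{1}{83}\right) \left(-45\right) = \frac{45}{83}$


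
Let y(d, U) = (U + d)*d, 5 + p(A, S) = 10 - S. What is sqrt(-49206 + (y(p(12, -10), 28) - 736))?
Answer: I*sqrt(49297) ≈ 222.03*I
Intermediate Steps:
p(A, S) = 5 - S (p(A, S) = -5 + (10 - S) = 5 - S)
y(d, U) = d*(U + d)
sqrt(-49206 + (y(p(12, -10), 28) - 736)) = sqrt(-49206 + ((5 - 1*(-10))*(28 + (5 - 1*(-10))) - 736)) = sqrt(-49206 + ((5 + 10)*(28 + (5 + 10)) - 736)) = sqrt(-49206 + (15*(28 + 15) - 736)) = sqrt(-49206 + (15*43 - 736)) = sqrt(-49206 + (645 - 736)) = sqrt(-49206 - 91) = sqrt(-49297) = I*sqrt(49297)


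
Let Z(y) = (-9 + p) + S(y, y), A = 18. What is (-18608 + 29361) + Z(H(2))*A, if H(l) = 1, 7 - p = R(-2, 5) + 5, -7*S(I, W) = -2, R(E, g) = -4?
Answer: 74929/7 ≈ 10704.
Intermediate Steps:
S(I, W) = 2/7 (S(I, W) = -1/7*(-2) = 2/7)
p = 6 (p = 7 - (-4 + 5) = 7 - 1*1 = 7 - 1 = 6)
Z(y) = -19/7 (Z(y) = (-9 + 6) + 2/7 = -3 + 2/7 = -19/7)
(-18608 + 29361) + Z(H(2))*A = (-18608 + 29361) - 19/7*18 = 10753 - 342/7 = 74929/7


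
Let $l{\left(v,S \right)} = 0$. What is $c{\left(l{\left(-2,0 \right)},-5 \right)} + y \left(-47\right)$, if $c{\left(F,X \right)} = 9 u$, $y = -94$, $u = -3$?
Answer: $4391$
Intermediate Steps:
$c{\left(F,X \right)} = -27$ ($c{\left(F,X \right)} = 9 \left(-3\right) = -27$)
$c{\left(l{\left(-2,0 \right)},-5 \right)} + y \left(-47\right) = -27 - -4418 = -27 + 4418 = 4391$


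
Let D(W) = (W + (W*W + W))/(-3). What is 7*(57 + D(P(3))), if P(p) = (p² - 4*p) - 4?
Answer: 952/3 ≈ 317.33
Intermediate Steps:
P(p) = -4 + p² - 4*p
D(W) = -2*W/3 - W²/3 (D(W) = -(W + (W² + W))/3 = -(W + (W + W²))/3 = -(W² + 2*W)/3 = -2*W/3 - W²/3)
7*(57 + D(P(3))) = 7*(57 - (-4 + 3² - 4*3)*(2 + (-4 + 3² - 4*3))/3) = 7*(57 - (-4 + 9 - 12)*(2 + (-4 + 9 - 12))/3) = 7*(57 - ⅓*(-7)*(2 - 7)) = 7*(57 - ⅓*(-7)*(-5)) = 7*(57 - 35/3) = 7*(136/3) = 952/3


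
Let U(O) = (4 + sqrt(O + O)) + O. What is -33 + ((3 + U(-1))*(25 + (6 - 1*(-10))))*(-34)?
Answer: -8397 - 1394*I*sqrt(2) ≈ -8397.0 - 1971.4*I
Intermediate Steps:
U(O) = 4 + O + sqrt(2)*sqrt(O) (U(O) = (4 + sqrt(2*O)) + O = (4 + sqrt(2)*sqrt(O)) + O = 4 + O + sqrt(2)*sqrt(O))
-33 + ((3 + U(-1))*(25 + (6 - 1*(-10))))*(-34) = -33 + ((3 + (4 - 1 + sqrt(2)*sqrt(-1)))*(25 + (6 - 1*(-10))))*(-34) = -33 + ((3 + (4 - 1 + sqrt(2)*I))*(25 + (6 + 10)))*(-34) = -33 + ((3 + (4 - 1 + I*sqrt(2)))*(25 + 16))*(-34) = -33 + ((3 + (3 + I*sqrt(2)))*41)*(-34) = -33 + ((6 + I*sqrt(2))*41)*(-34) = -33 + (246 + 41*I*sqrt(2))*(-34) = -33 + (-8364 - 1394*I*sqrt(2)) = -8397 - 1394*I*sqrt(2)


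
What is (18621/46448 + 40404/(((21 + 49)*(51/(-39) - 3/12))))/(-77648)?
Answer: 2321000917/486890231040 ≈ 0.0047670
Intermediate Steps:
(18621/46448 + 40404/(((21 + 49)*(51/(-39) - 3/12))))/(-77648) = (18621*(1/46448) + 40404/((70*(51*(-1/39) - 3*1/12))))*(-1/77648) = (18621/46448 + 40404/((70*(-17/13 - ¼))))*(-1/77648) = (18621/46448 + 40404/((70*(-81/52))))*(-1/77648) = (18621/46448 + 40404/(-2835/26))*(-1/77648) = (18621/46448 + 40404*(-26/2835))*(-1/77648) = (18621/46448 - 50024/135)*(-1/77648) = -2321000917/6270480*(-1/77648) = 2321000917/486890231040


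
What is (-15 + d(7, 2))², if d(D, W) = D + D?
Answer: 1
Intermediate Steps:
d(D, W) = 2*D
(-15 + d(7, 2))² = (-15 + 2*7)² = (-15 + 14)² = (-1)² = 1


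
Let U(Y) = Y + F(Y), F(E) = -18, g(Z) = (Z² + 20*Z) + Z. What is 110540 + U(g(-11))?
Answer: 110412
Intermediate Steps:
g(Z) = Z² + 21*Z
U(Y) = -18 + Y (U(Y) = Y - 18 = -18 + Y)
110540 + U(g(-11)) = 110540 + (-18 - 11*(21 - 11)) = 110540 + (-18 - 11*10) = 110540 + (-18 - 110) = 110540 - 128 = 110412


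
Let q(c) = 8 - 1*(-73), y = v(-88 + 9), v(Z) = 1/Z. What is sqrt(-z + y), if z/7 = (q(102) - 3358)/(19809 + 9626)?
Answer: sqrt(100597810)/11455 ≈ 0.87559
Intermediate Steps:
y = -1/79 (y = 1/(-88 + 9) = 1/(-79) = -1/79 ≈ -0.012658)
q(c) = 81 (q(c) = 8 + 73 = 81)
z = -113/145 (z = 7*((81 - 3358)/(19809 + 9626)) = 7*(-3277/29435) = 7*(-3277*1/29435) = 7*(-113/1015) = -113/145 ≈ -0.77931)
sqrt(-z + y) = sqrt(-1*(-113/145) - 1/79) = sqrt(113/145 - 1/79) = sqrt(8782/11455) = sqrt(100597810)/11455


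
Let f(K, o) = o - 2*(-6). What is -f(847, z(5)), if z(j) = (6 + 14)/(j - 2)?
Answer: -56/3 ≈ -18.667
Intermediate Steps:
z(j) = 20/(-2 + j)
f(K, o) = 12 + o (f(K, o) = o - 1*(-12) = o + 12 = 12 + o)
-f(847, z(5)) = -(12 + 20/(-2 + 5)) = -(12 + 20/3) = -1*56/3 = -56/3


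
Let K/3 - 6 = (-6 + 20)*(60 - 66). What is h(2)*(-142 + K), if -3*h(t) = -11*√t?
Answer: -4136*√2/3 ≈ -1949.7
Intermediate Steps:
h(t) = 11*√t/3 (h(t) = -(-11)*√t/3 = 11*√t/3)
K = -234 (K = 18 + 3*((-6 + 20)*(60 - 66)) = 18 + 3*(14*(-6)) = 18 + 3*(-84) = 18 - 252 = -234)
h(2)*(-142 + K) = (11*√2/3)*(-142 - 234) = (11*√2/3)*(-376) = -4136*√2/3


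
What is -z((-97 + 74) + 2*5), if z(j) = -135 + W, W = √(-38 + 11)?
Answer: 135 - 3*I*√3 ≈ 135.0 - 5.1962*I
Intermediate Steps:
W = 3*I*√3 (W = √(-27) = 3*I*√3 ≈ 5.1962*I)
z(j) = -135 + 3*I*√3
-z((-97 + 74) + 2*5) = -(-135 + 3*I*√3) = 135 - 3*I*√3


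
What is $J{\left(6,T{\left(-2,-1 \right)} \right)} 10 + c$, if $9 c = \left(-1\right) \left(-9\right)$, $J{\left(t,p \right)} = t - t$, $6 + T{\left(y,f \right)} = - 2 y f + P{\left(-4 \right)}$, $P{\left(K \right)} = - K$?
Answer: $1$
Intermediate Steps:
$T{\left(y,f \right)} = -2 - 2 f y$ ($T{\left(y,f \right)} = -6 + \left(- 2 y f - -4\right) = -6 - \left(-4 + 2 f y\right) = -2 - 2 f y$)
$J{\left(t,p \right)} = 0$
$c = 1$ ($c = \frac{\left(-1\right) \left(-9\right)}{9} = \frac{1}{9} \cdot 9 = 1$)
$J{\left(6,T{\left(-2,-1 \right)} \right)} 10 + c = 0 \cdot 10 + 1 = 0 + 1 = 1$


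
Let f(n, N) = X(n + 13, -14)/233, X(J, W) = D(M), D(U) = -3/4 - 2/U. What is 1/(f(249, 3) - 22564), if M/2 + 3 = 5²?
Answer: -10252/231326163 ≈ -4.4318e-5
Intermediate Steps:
M = 44 (M = -6 + 2*5² = -6 + 2*25 = -6 + 50 = 44)
D(U) = -¾ - 2/U (D(U) = -3*¼ - 2/U = -¾ - 2/U)
X(J, W) = -35/44 (X(J, W) = -¾ - 2/44 = -¾ - 2*1/44 = -¾ - 1/22 = -35/44)
f(n, N) = -35/10252 (f(n, N) = -35/44/233 = -35/44*1/233 = -35/10252)
1/(f(249, 3) - 22564) = 1/(-35/10252 - 22564) = 1/(-231326163/10252) = -10252/231326163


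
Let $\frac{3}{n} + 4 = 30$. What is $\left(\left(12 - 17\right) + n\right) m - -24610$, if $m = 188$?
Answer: $\frac{307992}{13} \approx 23692.0$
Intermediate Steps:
$n = \frac{3}{26}$ ($n = \frac{3}{-4 + 30} = \frac{3}{26} \approx 0.11538$)
$\left(\left(12 - 17\right) + n\right) m - -24610 = \left(\left(12 - 17\right) + \frac{3}{26}\right) 188 - -24610 = \left(\left(12 - 17\right) + \frac{3}{26}\right) 188 + 24610 = \left(-5 + \frac{3}{26}\right) 188 + 24610 = \left(- \frac{127}{26}\right) 188 + 24610 = - \frac{11938}{13} + 24610 = \frac{307992}{13}$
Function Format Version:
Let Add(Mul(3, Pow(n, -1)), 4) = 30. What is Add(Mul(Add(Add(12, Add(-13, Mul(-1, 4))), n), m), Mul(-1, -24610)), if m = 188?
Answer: Rational(307992, 13) ≈ 23692.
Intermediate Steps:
n = Rational(3, 26) (n = Mul(3, Pow(Add(-4, 30), -1)) = Mul(3, Pow(26, -1)) = Mul(3, Rational(1, 26)) = Rational(3, 26) ≈ 0.11538)
Add(Mul(Add(Add(12, Add(-13, Mul(-1, 4))), n), m), Mul(-1, -24610)) = Add(Mul(Add(Add(12, Add(-13, Mul(-1, 4))), Rational(3, 26)), 188), Mul(-1, -24610)) = Add(Mul(Add(Add(12, Add(-13, -4)), Rational(3, 26)), 188), 24610) = Add(Mul(Add(Add(12, -17), Rational(3, 26)), 188), 24610) = Add(Mul(Add(-5, Rational(3, 26)), 188), 24610) = Add(Mul(Rational(-127, 26), 188), 24610) = Add(Rational(-11938, 13), 24610) = Rational(307992, 13)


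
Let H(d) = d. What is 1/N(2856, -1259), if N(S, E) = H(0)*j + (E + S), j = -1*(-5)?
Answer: 1/1597 ≈ 0.00062617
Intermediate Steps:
j = 5
N(S, E) = E + S (N(S, E) = 0*5 + (E + S) = 0 + (E + S) = E + S)
1/N(2856, -1259) = 1/(-1259 + 2856) = 1/1597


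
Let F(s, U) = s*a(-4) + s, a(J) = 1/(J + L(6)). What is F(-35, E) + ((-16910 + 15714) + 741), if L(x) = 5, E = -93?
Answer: -525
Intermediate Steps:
a(J) = 1/(5 + J) (a(J) = 1/(J + 5) = 1/(5 + J))
F(s, U) = 2*s (F(s, U) = s/(5 - 4) + s = s/1 + s = s*1 + s = s + s = 2*s)
F(-35, E) + ((-16910 + 15714) + 741) = 2*(-35) + ((-16910 + 15714) + 741) = -70 + (-1196 + 741) = -70 - 455 = -525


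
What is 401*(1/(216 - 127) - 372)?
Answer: -13275907/89 ≈ -1.4917e+5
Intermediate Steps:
401*(1/(216 - 127) - 372) = 401*(1/89 - 372) = 401*(-33107/89) = -13275907/89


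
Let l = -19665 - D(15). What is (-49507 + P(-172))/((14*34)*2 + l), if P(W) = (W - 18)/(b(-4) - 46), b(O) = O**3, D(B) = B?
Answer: 272279/103004 ≈ 2.6434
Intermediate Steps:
l = -19680 (l = -19665 - 1*15 = -19665 - 15 = -19680)
P(W) = 9/55 - W/110 (P(W) = (W - 18)/((-4)**3 - 46) = (-18 + W)/(-64 - 46) = (-18 + W)/(-110) = (-18 + W)*(-1/110) = 9/55 - W/110)
(-49507 + P(-172))/((14*34)*2 + l) = (-49507 + (9/55 - 1/110*(-172)))/((14*34)*2 - 19680) = (-49507 + (9/55 + 86/55))/(476*2 - 19680) = (-49507 + 19/11)/(952 - 19680) = -544558/11/(-18728) = -544558/11*(-1/18728) = 272279/103004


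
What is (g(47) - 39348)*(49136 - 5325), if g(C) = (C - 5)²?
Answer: -1646592624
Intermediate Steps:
g(C) = (-5 + C)²
(g(47) - 39348)*(49136 - 5325) = ((-5 + 47)² - 39348)*(49136 - 5325) = (42² - 39348)*43811 = (1764 - 39348)*43811 = -37584*43811 = -1646592624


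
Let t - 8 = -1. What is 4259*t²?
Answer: 208691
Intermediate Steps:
t = 7 (t = 8 - 1 = 7)
4259*t² = 4259*7² = 4259*49 = 208691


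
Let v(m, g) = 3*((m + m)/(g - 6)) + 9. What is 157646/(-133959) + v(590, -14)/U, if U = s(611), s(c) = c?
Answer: -118826818/81848949 ≈ -1.4518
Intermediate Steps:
U = 611
v(m, g) = 9 + 6*m/(-6 + g) (v(m, g) = 3*((2*m)/(-6 + g)) + 9 = 3*(2*m/(-6 + g)) + 9 = 6*m/(-6 + g) + 9 = 9 + 6*m/(-6 + g))
157646/(-133959) + v(590, -14)/U = 157646/(-133959) + (3*(-18 + 2*590 + 3*(-14))/(-6 - 14))/611 = 157646*(-1/133959) + (3*(-18 + 1180 - 42)/(-20))*(1/611) = -157646/133959 + (3*(-1/20)*1120)*(1/611) = -157646/133959 - 168*1/611 = -157646/133959 - 168/611 = -118826818/81848949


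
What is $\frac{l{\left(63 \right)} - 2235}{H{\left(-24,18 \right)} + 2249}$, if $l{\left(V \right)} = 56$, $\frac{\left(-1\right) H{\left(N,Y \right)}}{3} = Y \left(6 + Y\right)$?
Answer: $- \frac{2179}{953} \approx -2.2865$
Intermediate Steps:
$H{\left(N,Y \right)} = - 3 Y \left(6 + Y\right)$
$\frac{l{\left(63 \right)} - 2235}{H{\left(-24,18 \right)} + 2249} = \frac{56 - 2235}{\left(-3\right) 18 \left(6 + 18\right) + 2249} = - \frac{2179}{\left(-3\right) 18 \cdot 24 + 2249} = - \frac{2179}{-1296 + 2249} = - \frac{2179}{953}$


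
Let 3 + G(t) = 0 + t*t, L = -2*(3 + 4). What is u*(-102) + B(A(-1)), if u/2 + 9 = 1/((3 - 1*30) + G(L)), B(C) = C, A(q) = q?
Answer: 152203/83 ≈ 1833.8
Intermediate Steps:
L = -14 (L = -2*7 = -14)
G(t) = -3 + t² (G(t) = -3 + (0 + t*t) = -3 + (0 + t²) = -3 + t²)
u = -1493/83 (u = -18 + 2/((3 - 1*30) + (-3 + (-14)²)) = -18 + 2/((3 - 30) + (-3 + 196)) = -18 + 2/(-27 + 193) = -18 + 2/166 = -18 + 2*(1/166) = -18 + 1/83 = -1493/83 ≈ -17.988)
u*(-102) + B(A(-1)) = -1493/83*(-102) - 1 = 152286/83 - 1 = 152203/83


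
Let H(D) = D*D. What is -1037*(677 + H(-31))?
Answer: -1698606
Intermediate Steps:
H(D) = D**2
-1037*(677 + H(-31)) = -1037*(677 + (-31)**2) = -1037*(677 + 961) = -1037*1638 = -1698606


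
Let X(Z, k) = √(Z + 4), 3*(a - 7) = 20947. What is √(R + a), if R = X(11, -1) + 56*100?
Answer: √(113304 + 9*√15)/3 ≈ 112.22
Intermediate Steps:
a = 20968/3 (a = 7 + (⅓)*20947 = 7 + 20947/3 = 20968/3 ≈ 6989.3)
X(Z, k) = √(4 + Z)
R = 5600 + √15 (R = √(4 + 11) + 56*100 = √15 + 5600 = 5600 + √15 ≈ 5603.9)
√(R + a) = √((5600 + √15) + 20968/3) = √(37768/3 + √15)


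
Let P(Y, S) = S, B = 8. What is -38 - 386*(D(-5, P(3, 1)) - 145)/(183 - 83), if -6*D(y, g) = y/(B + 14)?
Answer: 688451/1320 ≈ 521.55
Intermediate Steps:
D(y, g) = -y/132 (D(y, g) = -y/(6*(8 + 14)) = -y/(6*22) = -y/132)
-38 - 386*(D(-5, P(3, 1)) - 145)/(183 - 83) = -38 - 386*(-1/132*(-5) - 145)/(183 - 83) = -38 - 386*(5/132 - 145)/100 = -38 - (-3693055)/(66*100) = -38 - 386*(-3827/2640) = -38 + 738611/1320 = 688451/1320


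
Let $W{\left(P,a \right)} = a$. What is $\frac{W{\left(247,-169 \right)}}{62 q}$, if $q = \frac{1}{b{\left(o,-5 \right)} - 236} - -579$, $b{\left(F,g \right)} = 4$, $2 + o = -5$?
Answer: $- \frac{19604}{4164137} \approx -0.0047078$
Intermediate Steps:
$o = -7$ ($o = -2 - 5 = -7$)
$q = \frac{134327}{232}$ ($q = \frac{1}{4 - 236} - -579 = \frac{1}{-232} + 579 = - \frac{1}{232} + 579 = \frac{134327}{232} \approx 579.0$)
$\frac{W{\left(247,-169 \right)}}{62 q} = - \frac{169}{62 \cdot \frac{134327}{232}} = - \frac{169}{\frac{4164137}{116}} = \left(-169\right) \frac{116}{4164137} = - \frac{19604}{4164137}$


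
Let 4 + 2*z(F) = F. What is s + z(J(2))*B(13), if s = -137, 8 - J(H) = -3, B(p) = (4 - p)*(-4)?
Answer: -11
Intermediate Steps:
B(p) = -16 + 4*p
J(H) = 11 (J(H) = 8 - 1*(-3) = 8 + 3 = 11)
z(F) = -2 + F/2
s + z(J(2))*B(13) = -137 + (-2 + (½)*11)*(-16 + 4*13) = -137 + (-2 + 11/2)*(-16 + 52) = -137 + (7/2)*36 = -137 + 126 = -11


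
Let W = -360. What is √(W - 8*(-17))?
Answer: 4*I*√14 ≈ 14.967*I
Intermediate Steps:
√(W - 8*(-17)) = √(-360 - 8*(-17)) = √(-360 + 136) = √(-224) = 4*I*√14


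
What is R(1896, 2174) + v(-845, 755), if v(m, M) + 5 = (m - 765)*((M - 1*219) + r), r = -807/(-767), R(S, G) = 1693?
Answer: -661894894/767 ≈ -8.6297e+5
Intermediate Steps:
r = 807/767 (r = -807*(-1/767) = 807/767 ≈ 1.0522)
v(m, M) = -5 + (-765 + m)*(-167166/767 + M) (v(m, M) = -5 + (m - 765)*((M - 1*219) + 807/767) = -5 + (-765 + m)*((M - 219) + 807/767) = -5 + (-765 + m)*((-219 + M) + 807/767) = -5 + (-765 + m)*(-167166/767 + M))
R(1896, 2174) + v(-845, 755) = 1693 + (127878155/767 - 765*755 - 167166/767*(-845) + 755*(-845)) = 1693 + (127878155/767 - 577575 + 10865790/59 - 637975) = 1693 - 663193425/767 = -661894894/767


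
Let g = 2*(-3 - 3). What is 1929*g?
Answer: -23148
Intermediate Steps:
g = -12 (g = 2*(-6) = -12)
1929*g = 1929*(-12) = -23148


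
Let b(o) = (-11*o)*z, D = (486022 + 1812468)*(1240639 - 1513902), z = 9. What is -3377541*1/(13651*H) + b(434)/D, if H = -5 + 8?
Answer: -353567900273671012/4287043808474185 ≈ -82.474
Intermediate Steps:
D = -628092272870 (D = 2298490*(-273263) = -628092272870)
H = 3
b(o) = -99*o (b(o) = -11*o*9 = -99*o)
-3377541*1/(13651*H) + b(434)/D = -3377541/(13651*3) - 99*434/(-628092272870) = -3377541/40953 - 42966*(-1/628092272870) = -3377541*1/40953 + 21483/314046136435 = -1125847/13651 + 21483/314046136435 = -353567900273671012/4287043808474185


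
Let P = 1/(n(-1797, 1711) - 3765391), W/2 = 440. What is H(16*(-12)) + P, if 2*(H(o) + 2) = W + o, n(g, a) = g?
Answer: 1288378295/3767188 ≈ 342.00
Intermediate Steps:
W = 880 (W = 2*440 = 880)
H(o) = 438 + o/2 (H(o) = -2 + (880 + o)/2 = -2 + (440 + o/2) = 438 + o/2)
P = -1/3767188 (P = 1/(-1797 - 3765391) = 1/(-3767188) = -1/3767188 ≈ -2.6545e-7)
H(16*(-12)) + P = (438 + (16*(-12))/2) - 1/3767188 = (438 + (1/2)*(-192)) - 1/3767188 = (438 - 96) - 1/3767188 = 342 - 1/3767188 = 1288378295/3767188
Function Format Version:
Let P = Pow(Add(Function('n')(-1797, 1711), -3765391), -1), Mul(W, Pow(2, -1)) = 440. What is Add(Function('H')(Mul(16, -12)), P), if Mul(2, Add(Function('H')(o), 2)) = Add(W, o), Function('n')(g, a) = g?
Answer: Rational(1288378295, 3767188) ≈ 342.00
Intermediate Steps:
W = 880 (W = Mul(2, 440) = 880)
Function('H')(o) = Add(438, Mul(Rational(1, 2), o)) (Function('H')(o) = Add(-2, Mul(Rational(1, 2), Add(880, o))) = Add(-2, Add(440, Mul(Rational(1, 2), o))) = Add(438, Mul(Rational(1, 2), o)))
P = Rational(-1, 3767188) (P = Pow(Add(-1797, -3765391), -1) = Pow(-3767188, -1) = Rational(-1, 3767188) ≈ -2.6545e-7)
Add(Function('H')(Mul(16, -12)), P) = Add(Add(438, Mul(Rational(1, 2), Mul(16, -12))), Rational(-1, 3767188)) = Add(Add(438, Mul(Rational(1, 2), -192)), Rational(-1, 3767188)) = Add(Add(438, -96), Rational(-1, 3767188)) = Add(342, Rational(-1, 3767188)) = Rational(1288378295, 3767188)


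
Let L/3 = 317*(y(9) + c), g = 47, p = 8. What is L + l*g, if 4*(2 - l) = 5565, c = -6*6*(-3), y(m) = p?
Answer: 180085/4 ≈ 45021.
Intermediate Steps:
y(m) = 8
c = 108 (c = -36*(-3) = 108)
l = -5557/4 (l = 2 - 1/4*5565 = 2 - 5565/4 = -5557/4 ≈ -1389.3)
L = 110316 (L = 3*(317*(8 + 108)) = 3*(317*116) = 3*36772 = 110316)
L + l*g = 110316 - 5557/4*47 = 110316 - 261179/4 = 180085/4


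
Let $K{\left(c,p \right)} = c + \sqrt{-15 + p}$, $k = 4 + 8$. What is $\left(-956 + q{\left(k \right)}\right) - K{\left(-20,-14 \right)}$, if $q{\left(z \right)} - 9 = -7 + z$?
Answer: $-922 - i \sqrt{29} \approx -922.0 - 5.3852 i$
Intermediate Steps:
$k = 12$
$q{\left(z \right)} = 2 + z$ ($q{\left(z \right)} = 9 + \left(-7 + z\right) = 2 + z$)
$\left(-956 + q{\left(k \right)}\right) - K{\left(-20,-14 \right)} = \left(-956 + \left(2 + 12\right)\right) - \left(-20 + \sqrt{-15 - 14}\right) = \left(-956 + 14\right) - \left(-20 + \sqrt{-29}\right) = -942 - \left(-20 + i \sqrt{29}\right) = -942 + \left(20 - i \sqrt{29}\right) = -922 - i \sqrt{29}$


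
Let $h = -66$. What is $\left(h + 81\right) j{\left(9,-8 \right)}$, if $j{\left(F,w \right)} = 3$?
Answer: $45$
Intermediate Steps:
$\left(h + 81\right) j{\left(9,-8 \right)} = \left(-66 + 81\right) 3 = 15 \cdot 3 = 45$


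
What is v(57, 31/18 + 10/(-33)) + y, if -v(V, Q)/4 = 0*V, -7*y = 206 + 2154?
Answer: -2360/7 ≈ -337.14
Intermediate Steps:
y = -2360/7 (y = -(206 + 2154)/7 = -⅐*2360 = -2360/7 ≈ -337.14)
v(V, Q) = 0 (v(V, Q) = -0*V = -4*0 = 0)
v(57, 31/18 + 10/(-33)) + y = 0 - 2360/7 = -2360/7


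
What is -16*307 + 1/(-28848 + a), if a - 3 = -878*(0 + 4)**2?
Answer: -210690417/42893 ≈ -4912.0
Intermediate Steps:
a = -14045 (a = 3 - 878*(0 + 4)**2 = 3 - 878*4**2 = 3 - 878*16 = 3 - 14048 = -14045)
-16*307 + 1/(-28848 + a) = -16*307 + 1/(-28848 - 14045) = -4912 + 1/(-42893) = -4912 - 1/42893 = -210690417/42893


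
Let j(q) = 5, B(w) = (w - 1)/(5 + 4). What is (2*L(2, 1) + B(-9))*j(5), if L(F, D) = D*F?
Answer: 130/9 ≈ 14.444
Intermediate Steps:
B(w) = -1/9 + w/9 (B(w) = (-1 + w)/9 = (-1 + w)*(1/9) = -1/9 + w/9)
(2*L(2, 1) + B(-9))*j(5) = (2*(1*2) + (-1/9 + (1/9)*(-9)))*5 = (2*2 + (-1/9 - 1))*5 = (4 - 10/9)*5 = (26/9)*5 = 130/9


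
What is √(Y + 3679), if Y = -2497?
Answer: √1182 ≈ 34.380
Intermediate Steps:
√(Y + 3679) = √(-2497 + 3679) = √1182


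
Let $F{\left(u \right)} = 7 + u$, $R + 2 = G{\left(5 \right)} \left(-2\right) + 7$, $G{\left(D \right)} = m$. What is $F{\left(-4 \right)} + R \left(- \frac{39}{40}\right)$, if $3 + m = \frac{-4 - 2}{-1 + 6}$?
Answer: $- \frac{2013}{200} \approx -10.065$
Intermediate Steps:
$m = - \frac{21}{5}$ ($m = -3 + \frac{-4 - 2}{-1 + 6} = -3 - \frac{6}{5} = - \frac{21}{5} \approx -4.2$)
$G{\left(D \right)} = - \frac{21}{5}$
$R = \frac{67}{5}$ ($R = -2 + \left(\left(- \frac{21}{5}\right) \left(-2\right) + 7\right) = -2 + \left(\frac{42}{5} + 7\right) = -2 + \frac{77}{5} = \frac{67}{5} \approx 13.4$)
$F{\left(-4 \right)} + R \left(- \frac{39}{40}\right) = \left(7 - 4\right) + \frac{67 \left(- \frac{39}{40}\right)}{5} = 3 + \frac{67 \left(\left(-39\right) \frac{1}{40}\right)}{5} = 3 + \frac{67}{5} \left(- \frac{39}{40}\right) = 3 - \frac{2613}{200} = - \frac{2013}{200}$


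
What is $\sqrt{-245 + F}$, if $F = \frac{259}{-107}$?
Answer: $\frac{i \sqrt{2832718}}{107} \approx 15.73 i$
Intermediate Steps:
$F = - \frac{259}{107}$ ($F = 259 \left(- \frac{1}{107}\right) = - \frac{259}{107} \approx -2.4206$)
$\sqrt{-245 + F} = \sqrt{-245 - \frac{259}{107}} = \sqrt{- \frac{26474}{107}} = \frac{i \sqrt{2832718}}{107}$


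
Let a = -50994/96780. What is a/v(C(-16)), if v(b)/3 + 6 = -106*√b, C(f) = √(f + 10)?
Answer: 8499/(16130*(18 + 318*6^(¼)*√I)) ≈ 0.00074768 - 0.00071129*I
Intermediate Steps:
C(f) = √(10 + f)
v(b) = -18 - 318*√b (v(b) = -18 + 3*(-106*√b) = -18 - 318*√b)
a = -8499/16130 (a = -50994*1/96780 = -8499/16130 ≈ -0.52691)
a/v(C(-16)) = -8499/(16130*(-18 - 318*(10 - 16)^(¼))) = -8499/(16130*(-18 - 318*(-6)^(¼))) = -8499/(16130*(-18 - 318*6^(¼)*√I))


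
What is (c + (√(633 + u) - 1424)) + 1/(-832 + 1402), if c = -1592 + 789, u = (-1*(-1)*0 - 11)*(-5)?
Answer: -1269389/570 + 4*√43 ≈ -2200.8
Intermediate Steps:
u = 55 (u = (1*0 - 11)*(-5) = (0 - 11)*(-5) = -11*(-5) = 55)
c = -803
(c + (√(633 + u) - 1424)) + 1/(-832 + 1402) = (-803 + (√(633 + 55) - 1424)) + 1/(-832 + 1402) = (-803 + (√688 - 1424)) + 1/570 = (-803 + (4*√43 - 1424)) + 1/570 = (-803 + (-1424 + 4*√43)) + 1/570 = (-2227 + 4*√43) + 1/570 = -1269389/570 + 4*√43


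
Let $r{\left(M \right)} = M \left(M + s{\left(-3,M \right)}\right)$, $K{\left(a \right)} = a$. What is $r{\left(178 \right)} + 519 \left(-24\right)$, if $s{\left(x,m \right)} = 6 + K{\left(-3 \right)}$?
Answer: $19762$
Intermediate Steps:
$s{\left(x,m \right)} = 3$ ($s{\left(x,m \right)} = 6 - 3 = 3$)
$r{\left(M \right)} = M \left(3 + M\right)$ ($r{\left(M \right)} = M \left(M + 3\right) = M \left(3 + M\right)$)
$r{\left(178 \right)} + 519 \left(-24\right) = 178 \left(3 + 178\right) + 519 \left(-24\right) = 178 \cdot 181 - 12456 = 32218 - 12456 = 19762$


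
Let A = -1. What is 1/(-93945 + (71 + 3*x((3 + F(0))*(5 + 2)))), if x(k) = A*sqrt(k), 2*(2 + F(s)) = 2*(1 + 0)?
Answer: -46937/4406163875 + 3*sqrt(14)/8812327750 ≈ -1.0651e-5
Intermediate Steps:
F(s) = -1 (F(s) = -2 + (2*(1 + 0))/2 = -2 + (2*1)/2 = -2 + (1/2)*2 = -2 + 1 = -1)
x(k) = -sqrt(k)
1/(-93945 + (71 + 3*x((3 + F(0))*(5 + 2)))) = 1/(-93945 + (71 + 3*(-sqrt((3 - 1)*(5 + 2))))) = 1/(-93945 + (71 + 3*(-sqrt(2*7)))) = 1/(-93945 + (71 + 3*(-sqrt(14)))) = 1/(-93945 + (71 - 3*sqrt(14))) = 1/(-93874 - 3*sqrt(14))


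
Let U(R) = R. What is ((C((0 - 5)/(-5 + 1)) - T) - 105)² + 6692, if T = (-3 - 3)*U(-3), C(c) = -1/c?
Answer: 550461/25 ≈ 22018.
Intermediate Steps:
T = 18 (T = (-3 - 3)*(-3) = -6*(-3) = 18)
((C((0 - 5)/(-5 + 1)) - T) - 105)² + 6692 = ((-1/((0 - 5)/(-5 + 1)) - 1*18) - 105)² + 6692 = ((-1/((-5/(-4))) - 18) - 105)² + 6692 = ((-1/((-5*(-¼))) - 18) - 105)² + 6692 = ((-1/5/4 - 18) - 105)² + 6692 = ((-1*⅘ - 18) - 105)² + 6692 = ((-⅘ - 18) - 105)² + 6692 = (-94/5 - 105)² + 6692 = (-619/5)² + 6692 = 383161/25 + 6692 = 550461/25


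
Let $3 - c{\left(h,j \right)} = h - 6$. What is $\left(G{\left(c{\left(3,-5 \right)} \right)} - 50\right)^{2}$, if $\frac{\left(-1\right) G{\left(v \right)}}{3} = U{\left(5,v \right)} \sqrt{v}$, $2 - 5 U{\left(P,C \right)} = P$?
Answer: $\frac{62986}{25} - 180 \sqrt{6} \approx 2078.5$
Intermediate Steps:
$U{\left(P,C \right)} = \frac{2}{5} - \frac{P}{5}$
$c{\left(h,j \right)} = 9 - h$ ($c{\left(h,j \right)} = 3 - \left(h - 6\right) = 3 - \left(-6 + h\right) = 9 - h$)
$G{\left(v \right)} = \frac{9 \sqrt{v}}{5}$ ($G{\left(v \right)} = - 3 \left(\frac{2}{5} - 1\right) \sqrt{v} = - 3 \left(- \frac{3 \sqrt{v}}{5}\right) = \frac{9 \sqrt{v}}{5}$)
$\left(G{\left(c{\left(3,-5 \right)} \right)} - 50\right)^{2} = \left(\frac{9 \sqrt{9 - 3}}{5} - 50\right)^{2} = \left(\frac{9 \sqrt{6}}{5} - 50\right)^{2} = \left(-50 + \frac{9 \sqrt{6}}{5}\right)^{2}$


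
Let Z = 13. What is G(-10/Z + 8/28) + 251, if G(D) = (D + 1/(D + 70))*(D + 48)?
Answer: 5990517347/26192803 ≈ 228.71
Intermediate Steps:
G(D) = (48 + D)*(D + 1/(70 + D)) (G(D) = (D + 1/(70 + D))*(48 + D) = (48 + D)*(D + 1/(70 + D)))
G(-10/Z + 8/28) + 251 = (48 + (-10/13 + 8/28)³ + 118*(-10/13 + 8/28)² + 3361*(-10/13 + 8/28))/(70 + (-10/13 + 8/28)) + 251 = (48 + (-10*1/13 + 8*(1/28))³ + 118*(-10*1/13 + 8*(1/28))² + 3361*(-10*1/13 + 8*(1/28)))/(70 + (-10*1/13 + 8*(1/28))) + 251 = (48 + (-10/13 + 2/7)³ + 118*(-10/13 + 2/7)² + 3361*(-10/13 + 2/7))/(70 + (-10/13 + 2/7)) + 251 = (48 + (-44/91)³ + 118*(-44/91)² + 3361*(-44/91))/(70 - 44/91) + 251 = (48 - 85184/753571 + 118*(1936/8281) - 147884/91)/(6326/91) + 251 = 91*(48 - 85184/753571 + 228448/8281 - 147884/91)/6326 + 251 = (91/6326)*(-1167752412/753571) + 251 = -583876206/26192803 + 251 = 5990517347/26192803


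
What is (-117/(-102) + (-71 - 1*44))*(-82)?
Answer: 158711/17 ≈ 9335.9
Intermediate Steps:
(-117/(-102) + (-71 - 1*44))*(-82) = (-117*(-1/102) + (-71 - 44))*(-82) = (39/34 - 115)*(-82) = -3871/34*(-82) = 158711/17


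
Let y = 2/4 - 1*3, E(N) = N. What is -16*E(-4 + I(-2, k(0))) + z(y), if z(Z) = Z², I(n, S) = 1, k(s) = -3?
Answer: 217/4 ≈ 54.250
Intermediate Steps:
y = -5/2 (y = 2*(¼) - 3 = ½ - 3 = -5/2 ≈ -2.5000)
-16*E(-4 + I(-2, k(0))) + z(y) = -16*(-4 + 1) + (-5/2)² = -16*(-3) + 25/4 = 48 + 25/4 = 217/4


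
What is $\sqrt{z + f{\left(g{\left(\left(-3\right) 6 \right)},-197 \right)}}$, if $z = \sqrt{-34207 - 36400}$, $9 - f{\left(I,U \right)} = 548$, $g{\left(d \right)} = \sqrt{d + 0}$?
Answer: $\sqrt{-539 + i \sqrt{70607}} \approx 5.565 + 23.874 i$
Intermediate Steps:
$g{\left(d \right)} = \sqrt{d}$
$f{\left(I,U \right)} = -539$ ($f{\left(I,U \right)} = 9 - 548 = -539$)
$z = i \sqrt{70607}$ ($z = \sqrt{-70607} = i \sqrt{70607} \approx 265.72 i$)
$\sqrt{z + f{\left(g{\left(\left(-3\right) 6 \right)},-197 \right)}} = \sqrt{i \sqrt{70607} - 539} = \sqrt{-539 + i \sqrt{70607}}$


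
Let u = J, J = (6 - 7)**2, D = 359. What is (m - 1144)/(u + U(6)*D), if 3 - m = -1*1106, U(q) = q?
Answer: -7/431 ≈ -0.016241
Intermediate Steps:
m = 1109 (m = 3 - (-1)*1106 = 3 - 1*(-1106) = 3 + 1106 = 1109)
J = 1 (J = (-1)**2 = 1)
u = 1
(m - 1144)/(u + U(6)*D) = (1109 - 1144)/(1 + 6*359) = -35/(1 + 2154) = -35/2155 = -35*1/2155 = -7/431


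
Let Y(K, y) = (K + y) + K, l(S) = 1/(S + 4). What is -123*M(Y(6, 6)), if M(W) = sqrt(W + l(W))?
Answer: -123*sqrt(8734)/22 ≈ -522.50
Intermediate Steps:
l(S) = 1/(4 + S)
Y(K, y) = y + 2*K
M(W) = sqrt(W + 1/(4 + W))
-123*M(Y(6, 6)) = -123*sqrt(1 + (6 + 2*6)*(4 + (6 + 2*6)))/sqrt(4 + (6 + 2*6)) = -123*sqrt(1 + (6 + 12)*(4 + (6 + 12)))/sqrt(4 + (6 + 12)) = -123*sqrt(1 + 18*(4 + 18))/sqrt(4 + 18) = -123*sqrt(22)*sqrt(1 + 18*22)/22 = -123*sqrt(22)*sqrt(1 + 396)/22 = -123*sqrt(8734)/22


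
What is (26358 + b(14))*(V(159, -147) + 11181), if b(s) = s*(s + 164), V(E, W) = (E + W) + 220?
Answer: 329265050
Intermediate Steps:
V(E, W) = 220 + E + W
b(s) = s*(164 + s)
(26358 + b(14))*(V(159, -147) + 11181) = (26358 + 14*(164 + 14))*((220 + 159 - 147) + 11181) = (26358 + 14*178)*(232 + 11181) = (26358 + 2492)*11413 = 28850*11413 = 329265050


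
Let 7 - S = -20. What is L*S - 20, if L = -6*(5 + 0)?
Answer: -830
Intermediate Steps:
S = 27 (S = 7 - 1*(-20) = 7 + 20 = 27)
L = -30 (L = -6*5 = -30)
L*S - 20 = -30*27 - 20 = -810 - 20 = -830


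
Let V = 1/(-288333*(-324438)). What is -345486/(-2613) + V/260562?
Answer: 2807025409166095216447/21230259385766736708 ≈ 132.22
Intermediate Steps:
V = 1/93546181854 (V = -1/288333*(-1/324438) = 1/93546181854 ≈ 1.0690e-11)
-345486/(-2613) + V/260562 = -345486/(-2613) + (1/93546181854)/260562 = -345486*(-1/2613) + (1/93546181854)*(1/260562) = 115162/871 + 1/24374580236241948 = 2807025409166095216447/21230259385766736708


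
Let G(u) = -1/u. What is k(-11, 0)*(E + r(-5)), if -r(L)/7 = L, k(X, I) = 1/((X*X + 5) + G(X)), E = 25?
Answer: 660/1387 ≈ 0.47585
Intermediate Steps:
k(X, I) = 1/(5 + X² - 1/X) (k(X, I) = 1/((X*X + 5) - 1/X) = 1/((X² + 5) - 1/X) = 1/((5 + X²) - 1/X) = 1/(5 + X² - 1/X))
r(L) = -7*L
k(-11, 0)*(E + r(-5)) = (-11/(-1 - 11*(5 + (-11)²)))*(25 - 7*(-5)) = (-11/(-1 - 11*(5 + 121)))*(25 + 35) = -11/(-1 - 11*126)*60 = -11/(-1 - 1386)*60 = -11/(-1387)*60 = -11*(-1/1387)*60 = (11/1387)*60 = 660/1387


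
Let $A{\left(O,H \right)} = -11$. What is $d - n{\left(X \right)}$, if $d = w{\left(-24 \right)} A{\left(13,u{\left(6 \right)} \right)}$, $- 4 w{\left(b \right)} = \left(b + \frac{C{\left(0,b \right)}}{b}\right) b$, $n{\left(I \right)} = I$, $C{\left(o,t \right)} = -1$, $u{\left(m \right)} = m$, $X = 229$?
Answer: $\frac{5409}{4} \approx 1352.3$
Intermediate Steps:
$w{\left(b \right)} = - \frac{b \left(b - \frac{1}{b}\right)}{4}$ ($w{\left(b \right)} = - \frac{\left(b - \frac{1}{b}\right) b}{4} = - \frac{b \left(b - \frac{1}{b}\right)}{4}$)
$d = \frac{6325}{4}$ ($d = \left(\frac{1}{4} - \frac{\left(-24\right)^{2}}{4}\right) \left(-11\right) = \left(\frac{1}{4} - 144\right) \left(-11\right) = \left(- \frac{575}{4}\right) \left(-11\right) = \frac{6325}{4} \approx 1581.3$)
$d - n{\left(X \right)} = \frac{6325}{4} - 229 = \frac{5409}{4}$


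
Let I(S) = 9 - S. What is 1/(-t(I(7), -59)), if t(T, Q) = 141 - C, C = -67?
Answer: -1/208 ≈ -0.0048077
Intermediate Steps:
t(T, Q) = 208 (t(T, Q) = 141 - 1*(-67) = 141 + 67 = 208)
1/(-t(I(7), -59)) = 1/(-1*208) = 1/(-208) = -1/208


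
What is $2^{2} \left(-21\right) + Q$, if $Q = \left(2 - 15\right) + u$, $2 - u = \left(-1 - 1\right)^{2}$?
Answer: $-99$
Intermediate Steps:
$u = -2$ ($u = 2 - \left(-1 - 1\right)^{2} = 2 - \left(-2\right)^{2} = 2 - 4 = -2$)
$Q = -15$ ($Q = \left(2 - 15\right) - 2 = -13 - 2 = -15$)
$2^{2} \left(-21\right) + Q = 2^{2} \left(-21\right) - 15 = 4 \left(-21\right) - 15 = -84 - 15 = -99$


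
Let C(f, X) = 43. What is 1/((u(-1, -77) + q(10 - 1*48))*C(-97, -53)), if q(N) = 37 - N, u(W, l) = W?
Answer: 1/3182 ≈ 0.00031427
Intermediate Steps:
1/((u(-1, -77) + q(10 - 1*48))*C(-97, -53)) = 1/((-1 + (37 - (10 - 1*48)))*43) = (1/43)/(-1 + (37 - (10 - 48))) = (1/43)/(-1 + (37 - 1*(-38))) = (1/43)/(-1 + (37 + 38)) = (1/43)/(-1 + 75) = (1/43)/74 = (1/74)*(1/43) = 1/3182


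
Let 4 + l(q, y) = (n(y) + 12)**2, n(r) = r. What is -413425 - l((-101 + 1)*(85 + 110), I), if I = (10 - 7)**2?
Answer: -413862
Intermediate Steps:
I = 9 (I = 3**2 = 9)
l(q, y) = -4 + (12 + y)**2 (l(q, y) = -4 + (y + 12)**2 = -4 + (12 + y)**2)
-413425 - l((-101 + 1)*(85 + 110), I) = -413425 - (-4 + (12 + 9)**2) = -413425 - (-4 + 21**2) = -413425 - (-4 + 441) = -413425 - 1*437 = -413425 - 437 = -413862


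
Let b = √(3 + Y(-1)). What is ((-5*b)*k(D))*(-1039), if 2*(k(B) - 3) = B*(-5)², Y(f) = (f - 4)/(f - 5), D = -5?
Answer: -618205*√138/12 ≈ -6.0519e+5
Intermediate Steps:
Y(f) = (-4 + f)/(-5 + f)
b = √138/6 (b = √(3 + (-4 - 1)/(-5 - 1)) = √(3 - 5/(-6)) = √(3 - ⅙*(-5)) = √(3 + ⅚) = √(23/6) = √138/6 ≈ 1.9579)
k(B) = 3 + 25*B/2 (k(B) = 3 + (B*(-5)²)/2 = 3 + (B*25)/2 = 3 + (25*B)/2 = 3 + 25*B/2)
((-5*b)*k(D))*(-1039) = ((-5*√138/6)*(3 + (25/2)*(-5)))*(-1039) = ((-5*√138/6)*(3 - 125/2))*(-1039) = (-5*√138/6*(-119/2))*(-1039) = (595*√138/12)*(-1039) = -618205*√138/12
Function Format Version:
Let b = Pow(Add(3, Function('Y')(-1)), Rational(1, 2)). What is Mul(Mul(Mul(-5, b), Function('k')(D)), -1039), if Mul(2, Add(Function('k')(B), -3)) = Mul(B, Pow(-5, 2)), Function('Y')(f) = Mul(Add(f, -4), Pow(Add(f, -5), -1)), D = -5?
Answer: Mul(Rational(-618205, 12), Pow(138, Rational(1, 2))) ≈ -6.0519e+5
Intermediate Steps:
Function('Y')(f) = Mul(Pow(Add(-5, f), -1), Add(-4, f)) (Function('Y')(f) = Mul(Add(-4, f), Pow(Add(-5, f), -1)) = Mul(Pow(Add(-5, f), -1), Add(-4, f)))
b = Mul(Rational(1, 6), Pow(138, Rational(1, 2))) (b = Pow(Add(3, Mul(Pow(Add(-5, -1), -1), Add(-4, -1))), Rational(1, 2)) = Pow(Add(3, Mul(Pow(-6, -1), -5)), Rational(1, 2)) = Pow(Add(3, Mul(Rational(-1, 6), -5)), Rational(1, 2)) = Pow(Add(3, Rational(5, 6)), Rational(1, 2)) = Pow(Rational(23, 6), Rational(1, 2)) = Mul(Rational(1, 6), Pow(138, Rational(1, 2))) ≈ 1.9579)
Function('k')(B) = Add(3, Mul(Rational(25, 2), B)) (Function('k')(B) = Add(3, Mul(Rational(1, 2), Mul(B, Pow(-5, 2)))) = Add(3, Mul(Rational(1, 2), Mul(B, 25))) = Add(3, Mul(Rational(1, 2), Mul(25, B))) = Add(3, Mul(Rational(25, 2), B)))
Mul(Mul(Mul(-5, b), Function('k')(D)), -1039) = Mul(Mul(Mul(-5, Mul(Rational(1, 6), Pow(138, Rational(1, 2)))), Add(3, Mul(Rational(25, 2), -5))), -1039) = Mul(Mul(Mul(Rational(-5, 6), Pow(138, Rational(1, 2))), Add(3, Rational(-125, 2))), -1039) = Mul(Mul(Mul(Rational(-5, 6), Pow(138, Rational(1, 2))), Rational(-119, 2)), -1039) = Mul(Mul(Rational(595, 12), Pow(138, Rational(1, 2))), -1039) = Mul(Rational(-618205, 12), Pow(138, Rational(1, 2)))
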